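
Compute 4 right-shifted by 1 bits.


0b100 >> 1 = 0b10 = 2

2


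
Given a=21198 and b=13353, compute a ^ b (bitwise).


21198 ^ 13353 = 26343

26343


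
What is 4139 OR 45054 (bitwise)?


0b1000000101011 | 0b1010111111111110 = 0b1011111111111111 = 49151

49151


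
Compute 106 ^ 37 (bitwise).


0b1101010 ^ 0b100101 = 0b1001111 = 79

79


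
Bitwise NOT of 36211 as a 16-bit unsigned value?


~0b1000110101110011 = 0b111001010001100 = 29324 (16-bit unsigned)

29324


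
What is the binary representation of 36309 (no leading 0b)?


36309 = 1000110111010101 in binary

1000110111010101


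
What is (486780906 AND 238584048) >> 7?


Step 1: 486780906 & 238584048 = 201359584
Step 2: 201359584 >> 7 = 1573121

1573121


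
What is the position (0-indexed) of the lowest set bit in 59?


0b111011. Lowest set bit at position 0

0


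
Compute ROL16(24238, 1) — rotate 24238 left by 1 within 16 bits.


Rotate 0b101111010101110 left by 1 (16-bit) = 0b1011110101011100 = 48476

48476


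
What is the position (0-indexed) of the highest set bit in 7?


0b111. Highest set bit at position 2

2


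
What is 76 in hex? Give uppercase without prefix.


76 = 4C hex

4C


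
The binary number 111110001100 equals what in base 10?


111110001100 in decimal = 3980

3980


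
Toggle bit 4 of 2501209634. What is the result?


2501209634 ^ (1 << 4) = 2501209634 ^ 16 = 2501209650

2501209650


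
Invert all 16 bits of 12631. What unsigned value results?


12631 ^ 65535 = 52904

52904


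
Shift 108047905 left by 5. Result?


0b110011100001010111000100001 << 5 = 0b11001110000101011100010000100000 = 3457532960

3457532960


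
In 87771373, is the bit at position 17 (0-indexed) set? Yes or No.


0b101001110110100100011101101, bit 17 = 1. Yes

Yes


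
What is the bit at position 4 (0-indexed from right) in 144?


0b10010000, position 4 = 1

1


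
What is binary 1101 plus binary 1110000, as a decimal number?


1101 + 1110000 = 1111101 = 125

125


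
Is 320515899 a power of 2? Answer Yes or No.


0b10011000110101010111100111011. Multiple bits set => No

No


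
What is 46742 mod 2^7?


46742 & 127 = 22

22


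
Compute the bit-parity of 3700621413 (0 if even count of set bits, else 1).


0b11011100100100110000000001100101 has 13 ones => parity 1

1


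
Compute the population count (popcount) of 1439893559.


0b1010101110100110000100000110111 has 15 set bits

15


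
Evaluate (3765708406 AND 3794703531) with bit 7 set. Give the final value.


Step 1: 3765708406 & 3794703531 = 3760456738
Step 2: 3760456738 | (1 << 7) = 3760456738 | 128 = 3760456866

3760456866


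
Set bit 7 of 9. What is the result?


9 | (1 << 7) = 9 | 128 = 137

137


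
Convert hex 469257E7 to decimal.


469257E7 hex = 1183995879 decimal

1183995879


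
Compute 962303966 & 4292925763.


0b111001010110111001011111011110 & 0b11111111111000001101100101000011 = 0b111001010000001001000101000010 = 960532802

960532802


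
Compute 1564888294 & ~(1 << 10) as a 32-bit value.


1564888294 & ~(1 << 10) = 1564887270

1564887270


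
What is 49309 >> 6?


0b1100000010011101 >> 6 = 0b1100000010 = 770

770


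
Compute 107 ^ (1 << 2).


107 ^ (1 << 2) = 107 ^ 4 = 111

111


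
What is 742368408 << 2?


0b101100001111111010010010011000 << 2 = 0b10110000111111101001001001100000 = 2969473632

2969473632


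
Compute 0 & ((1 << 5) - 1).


0 & 31 = 0

0


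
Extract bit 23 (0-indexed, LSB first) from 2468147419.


0b10010011000111001111000011011011, position 23 = 0

0


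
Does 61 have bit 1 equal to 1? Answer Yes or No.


0b111101, bit 1 = 0. No

No


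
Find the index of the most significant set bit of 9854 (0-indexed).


0b10011001111110. Highest set bit at position 13

13


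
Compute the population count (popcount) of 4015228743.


0b11101111010100111000011101000111 has 19 set bits

19


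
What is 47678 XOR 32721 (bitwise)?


0b1011101000111110 ^ 0b111111111010001 = 0b1100010111101111 = 50671

50671


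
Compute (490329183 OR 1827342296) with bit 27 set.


Step 1: 490329183 | 1827342296 = 2113656799
Step 2: 2113656799 | (1 << 27) = 2113656799 | 134217728 = 2113656799

2113656799


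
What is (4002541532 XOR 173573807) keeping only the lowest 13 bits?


Step 1: 4002541532 ^ 173573807 = 3838404979
Step 2: 3838404979 & 8191 = 2419

2419


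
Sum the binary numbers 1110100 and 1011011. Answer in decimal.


1110100 + 1011011 = 11001111 = 207

207


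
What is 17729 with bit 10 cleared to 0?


17729 & ~(1 << 10) = 16705

16705


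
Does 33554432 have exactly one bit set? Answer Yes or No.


0b10000000000000000000000000. Only one bit set => Yes

Yes


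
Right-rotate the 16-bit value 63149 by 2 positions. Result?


Rotate 0b1111011010101101 right by 2 (16-bit) = 0b111110110101011 = 32171

32171


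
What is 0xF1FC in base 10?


F1FC hex = 61948 decimal

61948


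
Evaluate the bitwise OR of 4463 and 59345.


0b1000101101111 | 0b1110011111010001 = 0b1111011111111111 = 63487

63487


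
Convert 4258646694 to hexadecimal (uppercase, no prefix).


4258646694 = FDD5CAA6 hex

FDD5CAA6


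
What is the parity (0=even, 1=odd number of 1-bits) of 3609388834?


0b11010111001000101110011100100010 has 16 ones => parity 0

0


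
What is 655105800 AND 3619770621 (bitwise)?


0b100111000011000001111100001000 & 0b11010111110000010101000011111101 = 0b111000000000001000000001000 = 117444616

117444616


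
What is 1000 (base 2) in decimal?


1000 in decimal = 8

8


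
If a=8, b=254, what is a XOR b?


8 ^ 254 = 246

246


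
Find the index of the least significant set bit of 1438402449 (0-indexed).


0b1010101101111000100011110010001. Lowest set bit at position 0

0


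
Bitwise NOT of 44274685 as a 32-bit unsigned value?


~0b10101000111001001111111101 = 0b11111101010111000110110000000010 = 4250692610 (32-bit unsigned)

4250692610


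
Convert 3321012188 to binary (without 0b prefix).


3321012188 = 11000101111100101001111111011100 in binary

11000101111100101001111111011100


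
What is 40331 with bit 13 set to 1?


40331 | (1 << 13) = 40331 | 8192 = 48523

48523


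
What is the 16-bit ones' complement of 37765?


37765 ^ 65535 = 27770

27770


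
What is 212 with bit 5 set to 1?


212 | (1 << 5) = 212 | 32 = 244

244


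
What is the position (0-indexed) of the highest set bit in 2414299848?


0b10001111111001110100101011001000. Highest set bit at position 31

31


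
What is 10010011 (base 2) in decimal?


10010011 in decimal = 147

147


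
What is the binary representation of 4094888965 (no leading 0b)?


4094888965 = 11110100000100110000110000000101 in binary

11110100000100110000110000000101


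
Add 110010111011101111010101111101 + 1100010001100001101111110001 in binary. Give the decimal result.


110010111011101111010101111101 + 1100010001100001101111110001 = 111111001101010001000101101110 = 1060442478

1060442478


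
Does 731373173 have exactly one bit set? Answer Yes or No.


0b101011100101111101111001110101. Multiple bits set => No

No


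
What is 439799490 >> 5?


0b11010001101101100111011000010 >> 5 = 0b110100011011011001110110 = 13743734

13743734


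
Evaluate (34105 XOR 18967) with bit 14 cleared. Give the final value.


Step 1: 34105 ^ 18967 = 53038
Step 2: 53038 & ~(1 << 14) = 36654

36654


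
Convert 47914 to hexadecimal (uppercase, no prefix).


47914 = BB2A hex

BB2A


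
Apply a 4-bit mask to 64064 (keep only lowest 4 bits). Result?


64064 & 15 = 0

0


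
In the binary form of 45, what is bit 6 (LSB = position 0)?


0b101101, position 6 = 0

0


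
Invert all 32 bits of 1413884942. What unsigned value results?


1413884942 ^ 4294967295 = 2881082353

2881082353


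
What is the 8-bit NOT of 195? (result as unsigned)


~0b11000011 = 0b111100 = 60 (8-bit unsigned)

60


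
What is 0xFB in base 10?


FB hex = 251 decimal

251


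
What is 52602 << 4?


0b1100110101111010 << 4 = 0b11001101011110100000 = 841632

841632


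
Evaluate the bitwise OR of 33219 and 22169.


0b1000000111000011 | 0b101011010011001 = 0b1101011111011011 = 55259

55259


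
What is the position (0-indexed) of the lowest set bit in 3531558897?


0b11010010011111110100111111110001. Lowest set bit at position 0

0


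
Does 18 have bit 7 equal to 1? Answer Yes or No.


0b10010, bit 7 = 0. No

No


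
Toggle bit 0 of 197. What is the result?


197 ^ (1 << 0) = 197 ^ 1 = 196

196


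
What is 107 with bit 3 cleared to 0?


107 & ~(1 << 3) = 99

99


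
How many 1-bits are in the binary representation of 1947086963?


0b1110100000011100011000001110011 has 14 set bits

14


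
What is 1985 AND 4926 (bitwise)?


0b11111000001 & 0b1001100111110 = 0b1100000000 = 768

768


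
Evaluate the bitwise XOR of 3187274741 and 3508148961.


0b10111101111110011111001111110101 ^ 0b11010001000110100001101011100001 = 0b1101100111000111110100100010100 = 1826875668

1826875668


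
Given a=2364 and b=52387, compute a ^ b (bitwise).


2364 ^ 52387 = 50591

50591


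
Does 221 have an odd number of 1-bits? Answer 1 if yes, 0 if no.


0b11011101 has 6 ones => parity 0

0


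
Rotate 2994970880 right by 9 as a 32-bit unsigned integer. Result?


Rotate 0b10110010100000111010000100000000 right by 9 (32-bit) = 0b10000000010110010100000111010000 = 2153333200

2153333200


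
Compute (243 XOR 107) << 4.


Step 1: 243 ^ 107 = 152
Step 2: 152 << 4 = 2432

2432


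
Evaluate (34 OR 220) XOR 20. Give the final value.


Step 1: 34 | 220 = 254
Step 2: 254 ^ 20 = 234

234


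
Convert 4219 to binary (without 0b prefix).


4219 = 1000001111011 in binary

1000001111011


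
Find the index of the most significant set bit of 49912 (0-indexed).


0b1100001011111000. Highest set bit at position 15

15


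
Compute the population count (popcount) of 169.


0b10101001 has 4 set bits

4


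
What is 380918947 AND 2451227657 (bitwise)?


0b10110101101000101110010100011 & 0b10010010000110101100010000001001 = 0b10010000100000100010000000001 = 303055873

303055873


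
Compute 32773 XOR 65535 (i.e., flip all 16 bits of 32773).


32773 ^ 65535 = 32762

32762


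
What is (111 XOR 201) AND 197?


Step 1: 111 ^ 201 = 166
Step 2: 166 & 197 = 132

132


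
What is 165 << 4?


0b10100101 << 4 = 0b101001010000 = 2640

2640


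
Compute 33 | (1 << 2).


33 | (1 << 2) = 33 | 4 = 37

37


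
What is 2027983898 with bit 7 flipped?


2027983898 ^ (1 << 7) = 2027983898 ^ 128 = 2027984026

2027984026


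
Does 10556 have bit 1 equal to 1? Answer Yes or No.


0b10100100111100, bit 1 = 0. No

No


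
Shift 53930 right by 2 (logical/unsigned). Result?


0b1101001010101010 >> 2 = 0b11010010101010 = 13482

13482


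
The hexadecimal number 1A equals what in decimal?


1A hex = 26 decimal

26


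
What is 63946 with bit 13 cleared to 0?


63946 & ~(1 << 13) = 55754

55754


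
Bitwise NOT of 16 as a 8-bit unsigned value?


~0b10000 = 0b11101111 = 239 (8-bit unsigned)

239


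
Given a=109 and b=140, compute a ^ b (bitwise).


109 ^ 140 = 225

225


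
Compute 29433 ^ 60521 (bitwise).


0b111001011111001 ^ 0b1110110001101001 = 0b1001111010010000 = 40592

40592


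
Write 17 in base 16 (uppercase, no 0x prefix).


17 = 11 hex

11


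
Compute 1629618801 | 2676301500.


0b1100001001000100000001001110001 | 0b10011111100001010001111010111100 = 0b11111111101001110001111011111101 = 4289142525

4289142525


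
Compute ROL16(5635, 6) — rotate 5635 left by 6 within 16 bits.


Rotate 0b1011000000011 left by 6 (16-bit) = 0b1000000011000101 = 32965

32965


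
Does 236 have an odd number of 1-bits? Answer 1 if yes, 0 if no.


0b11101100 has 5 ones => parity 1

1


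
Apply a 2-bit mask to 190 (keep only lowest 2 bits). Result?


190 & 3 = 2

2


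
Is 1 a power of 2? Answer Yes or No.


0b1. Only one bit set => Yes

Yes


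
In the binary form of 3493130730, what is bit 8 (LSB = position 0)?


0b11010000001101001111000111101010, position 8 = 1

1


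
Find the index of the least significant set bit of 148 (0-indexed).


0b10010100. Lowest set bit at position 2

2


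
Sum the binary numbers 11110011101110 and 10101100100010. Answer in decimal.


11110011101110 + 10101100100010 = 110100000010000 = 26640

26640


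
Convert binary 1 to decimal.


1 in decimal = 1

1


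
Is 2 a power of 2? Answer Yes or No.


0b10. Only one bit set => Yes

Yes


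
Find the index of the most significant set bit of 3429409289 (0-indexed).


0b11001100011010001010001000001001. Highest set bit at position 31

31


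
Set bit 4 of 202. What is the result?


202 | (1 << 4) = 202 | 16 = 218

218


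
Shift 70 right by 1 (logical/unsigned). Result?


0b1000110 >> 1 = 0b100011 = 35

35


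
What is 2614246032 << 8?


0b10011011110100100011101010010000 << 8 = 0b1001101111010010001110101001000000000000 = 669246984192

669246984192


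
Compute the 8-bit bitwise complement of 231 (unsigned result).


~0b11100111 = 0b11000 = 24 (8-bit unsigned)

24


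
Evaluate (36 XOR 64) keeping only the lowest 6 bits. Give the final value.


Step 1: 36 ^ 64 = 100
Step 2: 100 & 63 = 36

36


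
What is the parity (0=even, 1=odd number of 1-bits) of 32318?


0b111111000111110 has 11 ones => parity 1

1


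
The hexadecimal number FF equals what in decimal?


FF hex = 255 decimal

255


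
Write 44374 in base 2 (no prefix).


44374 = 1010110101010110 in binary

1010110101010110


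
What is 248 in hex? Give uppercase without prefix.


248 = F8 hex

F8


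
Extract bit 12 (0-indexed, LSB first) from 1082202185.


0b1000000100000010001100001001001, position 12 = 1

1


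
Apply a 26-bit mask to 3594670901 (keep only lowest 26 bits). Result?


3594670901 & 67108863 = 37901109

37901109


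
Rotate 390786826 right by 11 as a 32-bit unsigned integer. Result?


Rotate 0b10111010010101110111100001010 right by 11 (32-bit) = 0b11100001010000101110100101011101 = 3779258717

3779258717


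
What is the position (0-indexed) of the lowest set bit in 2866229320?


0b10101010110101110011000001001000. Lowest set bit at position 3

3


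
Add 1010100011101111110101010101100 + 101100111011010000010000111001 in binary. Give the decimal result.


1010100011101111110101010101100 + 101100111011010000010000111001 = 10000001011001001110111011100101 = 2170875621

2170875621


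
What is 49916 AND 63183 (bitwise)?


0b1100001011111100 & 0b1111011011001111 = 0b1100001011001100 = 49868

49868


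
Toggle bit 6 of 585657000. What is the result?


585657000 ^ (1 << 6) = 585657000 ^ 64 = 585657064

585657064


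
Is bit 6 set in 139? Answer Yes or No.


0b10001011, bit 6 = 0. No

No


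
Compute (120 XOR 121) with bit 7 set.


Step 1: 120 ^ 121 = 1
Step 2: 1 | (1 << 7) = 1 | 128 = 129

129


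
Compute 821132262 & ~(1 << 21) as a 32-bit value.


821132262 & ~(1 << 21) = 819035110

819035110


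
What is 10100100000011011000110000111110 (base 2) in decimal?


10100100000011011000110000111110 in decimal = 2752351294

2752351294


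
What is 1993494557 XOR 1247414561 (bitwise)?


0b1110110110100100101000000011101 ^ 0b1001010010110100000100100100001 = 0b111100100010000101100100111100 = 1015568700

1015568700


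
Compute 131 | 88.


0b10000011 | 0b1011000 = 0b11011011 = 219

219


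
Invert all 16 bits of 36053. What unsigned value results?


36053 ^ 65535 = 29482

29482


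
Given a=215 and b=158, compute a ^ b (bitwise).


215 ^ 158 = 73

73


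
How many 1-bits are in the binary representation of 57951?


0b1110001001011111 has 10 set bits

10


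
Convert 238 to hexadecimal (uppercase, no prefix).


238 = EE hex

EE


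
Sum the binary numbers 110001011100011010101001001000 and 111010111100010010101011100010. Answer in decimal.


110001011100011010101001001000 + 111010111100010010101011100010 = 1101100011000101101010100101010 = 1818416426

1818416426


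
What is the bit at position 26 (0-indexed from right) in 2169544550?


0b10000001010100001001111101100110, position 26 = 0

0


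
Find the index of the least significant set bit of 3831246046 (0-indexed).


0b11100100010111000010110011011110. Lowest set bit at position 1

1


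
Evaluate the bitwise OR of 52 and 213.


0b110100 | 0b11010101 = 0b11110101 = 245

245


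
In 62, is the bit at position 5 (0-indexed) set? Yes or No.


0b111110, bit 5 = 1. Yes

Yes


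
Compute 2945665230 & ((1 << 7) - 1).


2945665230 & 127 = 78

78


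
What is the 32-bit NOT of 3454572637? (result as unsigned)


~0b11001101111010001001100001011101 = 0b110010000101110110011110100010 = 840394658 (32-bit unsigned)

840394658


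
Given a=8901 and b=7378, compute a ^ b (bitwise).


8901 ^ 7378 = 15895

15895


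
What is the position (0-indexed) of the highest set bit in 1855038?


0b111000100111000111110. Highest set bit at position 20

20


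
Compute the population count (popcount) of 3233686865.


0b11000000101111100010010101010001 has 14 set bits

14


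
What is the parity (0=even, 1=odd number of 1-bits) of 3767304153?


0b11100000100011000111111111011001 has 18 ones => parity 0

0


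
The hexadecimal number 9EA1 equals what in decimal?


9EA1 hex = 40609 decimal

40609


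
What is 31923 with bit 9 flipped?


31923 ^ (1 << 9) = 31923 ^ 512 = 32435

32435


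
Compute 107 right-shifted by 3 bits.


0b1101011 >> 3 = 0b1101 = 13

13


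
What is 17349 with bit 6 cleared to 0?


17349 & ~(1 << 6) = 17285

17285


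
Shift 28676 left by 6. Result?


0b111000000000100 << 6 = 0b111000000000100000000 = 1835264

1835264


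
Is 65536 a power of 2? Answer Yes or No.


0b10000000000000000. Only one bit set => Yes

Yes


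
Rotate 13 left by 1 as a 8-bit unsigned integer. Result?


Rotate 0b1101 left by 1 (8-bit) = 0b11010 = 26

26


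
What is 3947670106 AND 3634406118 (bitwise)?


0b11101011010011001010101001011010 & 0b11011000101000001010001011100110 = 0b11001000000000001010001001000010 = 3355484738

3355484738


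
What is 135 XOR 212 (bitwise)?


0b10000111 ^ 0b11010100 = 0b1010011 = 83

83


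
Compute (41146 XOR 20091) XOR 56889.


Step 1: 41146 ^ 20091 = 61121
Step 2: 61121 ^ 56889 = 12536

12536


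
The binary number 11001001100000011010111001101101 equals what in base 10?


11001001100000011010111001101101 in decimal = 3380719213

3380719213


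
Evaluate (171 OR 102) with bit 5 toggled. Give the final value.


Step 1: 171 | 102 = 239
Step 2: 239 ^ (1 << 5) = 239 ^ 32 = 207

207


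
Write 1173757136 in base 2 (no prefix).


1173757136 = 1000101111101100001110011010000 in binary

1000101111101100001110011010000


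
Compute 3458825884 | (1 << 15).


3458825884 | (1 << 15) = 3458825884 | 32768 = 3458858652

3458858652


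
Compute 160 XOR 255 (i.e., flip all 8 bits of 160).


160 ^ 255 = 95

95


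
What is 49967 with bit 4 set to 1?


49967 | (1 << 4) = 49967 | 16 = 49983

49983


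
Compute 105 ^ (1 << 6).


105 ^ (1 << 6) = 105 ^ 64 = 41

41


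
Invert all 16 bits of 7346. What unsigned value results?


7346 ^ 65535 = 58189

58189


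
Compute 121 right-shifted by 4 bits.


0b1111001 >> 4 = 0b111 = 7

7


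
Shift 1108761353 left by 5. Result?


0b1000010000101100101101100001001 << 5 = 0b100001000010110010110110000100100000 = 35480363296

35480363296


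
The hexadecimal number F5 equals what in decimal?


F5 hex = 245 decimal

245


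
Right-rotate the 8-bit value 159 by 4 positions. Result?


Rotate 0b10011111 right by 4 (8-bit) = 0b11111001 = 249

249


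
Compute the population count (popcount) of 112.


0b1110000 has 3 set bits

3


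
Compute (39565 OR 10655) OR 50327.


Step 1: 39565 | 10655 = 48031
Step 2: 48031 | 50327 = 65439

65439


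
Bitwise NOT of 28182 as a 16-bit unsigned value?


~0b110111000010110 = 0b1001000111101001 = 37353 (16-bit unsigned)

37353


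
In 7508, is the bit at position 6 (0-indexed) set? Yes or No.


0b1110101010100, bit 6 = 1. Yes

Yes


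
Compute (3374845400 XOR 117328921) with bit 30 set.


Step 1: 3374845400 ^ 117328921 = 3486925249
Step 2: 3486925249 | (1 << 30) = 3486925249 | 1073741824 = 3486925249

3486925249


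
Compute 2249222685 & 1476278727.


0b10000110000100000110101000011101 & 0b1010111111111100011100111000111 = 0b110000100000010100000000101 = 101722117

101722117


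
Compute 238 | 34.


0b11101110 | 0b100010 = 0b11101110 = 238

238


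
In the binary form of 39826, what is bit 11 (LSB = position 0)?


0b1001101110010010, position 11 = 1

1


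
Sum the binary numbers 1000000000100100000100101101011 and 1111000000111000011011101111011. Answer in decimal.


1000000000100100000100101101011 + 1111000000111000011011101111011 = 10111000001011100100000011100110 = 3090039014

3090039014


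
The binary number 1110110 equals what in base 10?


1110110 in decimal = 118

118


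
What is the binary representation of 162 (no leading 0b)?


162 = 10100010 in binary

10100010


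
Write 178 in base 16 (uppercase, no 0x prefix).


178 = B2 hex

B2


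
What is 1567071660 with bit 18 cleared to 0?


1567071660 & ~(1 << 18) = 1566809516

1566809516


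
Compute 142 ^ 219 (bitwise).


0b10001110 ^ 0b11011011 = 0b1010101 = 85

85


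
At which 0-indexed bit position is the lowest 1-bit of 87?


0b1010111. Lowest set bit at position 0

0


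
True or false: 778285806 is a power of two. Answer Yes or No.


0b101110011000111011001011101110. Multiple bits set => No

No


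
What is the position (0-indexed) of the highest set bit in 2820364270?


0b10101000000110110101011111101110. Highest set bit at position 31

31


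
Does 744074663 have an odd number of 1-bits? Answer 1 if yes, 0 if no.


0b101100010110011010110110100111 has 17 ones => parity 1

1


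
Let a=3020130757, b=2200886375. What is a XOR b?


3020130757 ^ 2200886375 = 925717922

925717922


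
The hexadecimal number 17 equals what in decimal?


17 hex = 23 decimal

23


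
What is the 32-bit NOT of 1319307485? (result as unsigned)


~0b1001110101000110000100011011101 = 0b10110001010111001111011100100010 = 2975659810 (32-bit unsigned)

2975659810


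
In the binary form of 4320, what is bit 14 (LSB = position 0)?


0b1000011100000, position 14 = 0

0


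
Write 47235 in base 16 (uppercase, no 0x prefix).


47235 = B883 hex

B883


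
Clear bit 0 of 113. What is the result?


113 & ~(1 << 0) = 112

112


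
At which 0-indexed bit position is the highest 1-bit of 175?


0b10101111. Highest set bit at position 7

7


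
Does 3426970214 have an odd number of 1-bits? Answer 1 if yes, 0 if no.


0b11001100010000110110101001100110 has 15 ones => parity 1

1


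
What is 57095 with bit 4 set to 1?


57095 | (1 << 4) = 57095 | 16 = 57111

57111


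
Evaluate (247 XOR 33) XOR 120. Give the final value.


Step 1: 247 ^ 33 = 214
Step 2: 214 ^ 120 = 174

174


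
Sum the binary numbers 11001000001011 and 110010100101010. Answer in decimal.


11001000001011 + 110010100101010 = 1001011100110101 = 38709

38709


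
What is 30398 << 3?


0b111011010111110 << 3 = 0b111011010111110000 = 243184

243184


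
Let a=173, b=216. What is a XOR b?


173 ^ 216 = 117

117


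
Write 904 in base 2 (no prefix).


904 = 1110001000 in binary

1110001000


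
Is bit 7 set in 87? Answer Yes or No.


0b1010111, bit 7 = 0. No

No


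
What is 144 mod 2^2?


144 & 3 = 0

0


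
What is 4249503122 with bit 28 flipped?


4249503122 ^ (1 << 28) = 4249503122 ^ 268435456 = 3981067666

3981067666


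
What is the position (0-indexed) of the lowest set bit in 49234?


0b1100000001010010. Lowest set bit at position 1

1


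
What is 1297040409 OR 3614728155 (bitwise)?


0b1001101010011110100010000011001 | 0b11010111011101000101111111011011 = 0b11011111011111110101111111011011 = 3749666779

3749666779


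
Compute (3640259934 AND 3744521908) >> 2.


Step 1: 3640259934 & 3744521908 = 3627078676
Step 2: 3627078676 >> 2 = 906769669

906769669


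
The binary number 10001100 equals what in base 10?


10001100 in decimal = 140

140


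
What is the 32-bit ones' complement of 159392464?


159392464 ^ 4294967295 = 4135574831

4135574831


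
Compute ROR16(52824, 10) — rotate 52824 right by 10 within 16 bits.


Rotate 0b1100111001011000 right by 10 (16-bit) = 0b1001011000110011 = 38451

38451


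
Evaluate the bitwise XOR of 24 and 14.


0b11000 ^ 0b1110 = 0b10110 = 22

22


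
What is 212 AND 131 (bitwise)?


0b11010100 & 0b10000011 = 0b10000000 = 128

128


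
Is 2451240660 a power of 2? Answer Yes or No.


0b10010010000110101111011011010100. Multiple bits set => No

No


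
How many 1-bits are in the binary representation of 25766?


0b110010010100110 has 7 set bits

7


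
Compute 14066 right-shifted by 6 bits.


0b11011011110010 >> 6 = 0b11011011 = 219

219


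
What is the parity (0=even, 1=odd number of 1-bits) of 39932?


0b1001101111111100 has 11 ones => parity 1

1


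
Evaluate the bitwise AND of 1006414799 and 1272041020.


0b111011111111001010101111001111 & 0b1001011110100011100111000111100 = 0b1011110100001000101000001100 = 198216204

198216204


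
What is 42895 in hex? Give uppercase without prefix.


42895 = A78F hex

A78F


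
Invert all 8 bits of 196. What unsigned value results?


196 ^ 255 = 59

59


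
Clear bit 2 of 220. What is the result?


220 & ~(1 << 2) = 216

216


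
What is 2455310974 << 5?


0b10010010010110010001001001111110 << 5 = 0b1001001001011001000100100111111000000 = 78569951168

78569951168


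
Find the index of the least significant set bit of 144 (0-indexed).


0b10010000. Lowest set bit at position 4

4


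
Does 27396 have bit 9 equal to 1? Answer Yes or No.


0b110101100000100, bit 9 = 1. Yes

Yes


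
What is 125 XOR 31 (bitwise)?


0b1111101 ^ 0b11111 = 0b1100010 = 98

98


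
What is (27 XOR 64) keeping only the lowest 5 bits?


Step 1: 27 ^ 64 = 91
Step 2: 91 & 31 = 27

27


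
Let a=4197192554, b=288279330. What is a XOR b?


4197192554 ^ 288279330 = 3942832200

3942832200


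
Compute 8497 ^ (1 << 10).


8497 ^ (1 << 10) = 8497 ^ 1024 = 9521

9521


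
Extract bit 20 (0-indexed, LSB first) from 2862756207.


0b10101010101000100011000101101111, position 20 = 0

0


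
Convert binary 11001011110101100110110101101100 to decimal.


11001011110101100110110101101100 in decimal = 3419827564

3419827564


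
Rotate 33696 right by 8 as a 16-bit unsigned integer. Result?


Rotate 0b1000001110100000 right by 8 (16-bit) = 0b1010000010000011 = 41091

41091


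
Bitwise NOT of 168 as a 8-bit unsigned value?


~0b10101000 = 0b1010111 = 87 (8-bit unsigned)

87


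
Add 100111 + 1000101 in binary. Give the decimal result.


100111 + 1000101 = 1101100 = 108

108


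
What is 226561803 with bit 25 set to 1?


226561803 | (1 << 25) = 226561803 | 33554432 = 260116235

260116235


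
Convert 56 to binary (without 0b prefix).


56 = 111000 in binary

111000


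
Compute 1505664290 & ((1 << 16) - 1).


1505664290 & 65535 = 40226

40226


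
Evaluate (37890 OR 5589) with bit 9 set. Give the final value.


Step 1: 37890 | 5589 = 38359
Step 2: 38359 | (1 << 9) = 38359 | 512 = 38871

38871


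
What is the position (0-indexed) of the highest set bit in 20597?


0b101000001110101. Highest set bit at position 14

14


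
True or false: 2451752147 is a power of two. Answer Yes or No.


0b10010010001000101100010011010011. Multiple bits set => No

No


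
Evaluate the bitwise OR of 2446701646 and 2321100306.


0b10010001110101011011010001001110 | 0b10001010010110010010111000010010 = 0b10011011110111011011111001011110 = 2615000670

2615000670


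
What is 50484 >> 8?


0b1100010100110100 >> 8 = 0b11000101 = 197

197


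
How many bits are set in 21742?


0b101010011101110 has 9 set bits

9


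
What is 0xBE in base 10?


BE hex = 190 decimal

190


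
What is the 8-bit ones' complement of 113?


113 ^ 255 = 142

142


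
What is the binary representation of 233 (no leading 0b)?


233 = 11101001 in binary

11101001


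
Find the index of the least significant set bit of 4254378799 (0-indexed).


0b11111101100101001010101100101111. Lowest set bit at position 0

0


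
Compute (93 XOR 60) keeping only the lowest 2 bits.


Step 1: 93 ^ 60 = 97
Step 2: 97 & 3 = 1

1


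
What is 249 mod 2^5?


249 & 31 = 25

25


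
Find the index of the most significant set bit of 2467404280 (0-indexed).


0b10010011000100011001100111111000. Highest set bit at position 31

31


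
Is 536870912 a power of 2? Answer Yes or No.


0b100000000000000000000000000000. Only one bit set => Yes

Yes


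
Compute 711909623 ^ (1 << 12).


711909623 ^ (1 << 12) = 711909623 ^ 4096 = 711913719

711913719


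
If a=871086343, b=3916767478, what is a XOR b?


871086343 ^ 3916767478 = 3667827185

3667827185


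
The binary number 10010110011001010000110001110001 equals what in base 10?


10010110011001010000110001110001 in decimal = 2523204721

2523204721


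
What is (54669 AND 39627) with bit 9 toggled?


Step 1: 54669 & 39627 = 37001
Step 2: 37001 ^ (1 << 9) = 37001 ^ 512 = 37513

37513


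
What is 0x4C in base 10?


4C hex = 76 decimal

76


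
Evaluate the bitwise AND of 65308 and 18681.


0b1111111100011100 & 0b100100011111001 = 0b100100000011000 = 18456

18456


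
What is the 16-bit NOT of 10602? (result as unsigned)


~0b10100101101010 = 0b1101011010010101 = 54933 (16-bit unsigned)

54933


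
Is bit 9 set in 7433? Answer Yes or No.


0b1110100001001, bit 9 = 0. No

No


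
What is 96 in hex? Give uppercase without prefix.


96 = 60 hex

60


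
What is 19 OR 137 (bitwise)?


0b10011 | 0b10001001 = 0b10011011 = 155

155


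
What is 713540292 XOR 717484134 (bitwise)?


0b101010100001111100001011000100 ^ 0b101010110000111111000001100110 = 0b10001000011001010100010 = 4469410

4469410


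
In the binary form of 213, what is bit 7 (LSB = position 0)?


0b11010101, position 7 = 1

1


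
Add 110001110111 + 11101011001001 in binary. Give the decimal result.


110001110111 + 11101011001001 = 100011101000000 = 18240

18240


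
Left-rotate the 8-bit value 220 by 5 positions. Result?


Rotate 0b11011100 left by 5 (8-bit) = 0b10011011 = 155

155


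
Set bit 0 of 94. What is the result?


94 | (1 << 0) = 94 | 1 = 95

95


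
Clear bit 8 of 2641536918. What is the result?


2641536918 & ~(1 << 8) = 2641536662

2641536662


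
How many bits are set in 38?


0b100110 has 3 set bits

3


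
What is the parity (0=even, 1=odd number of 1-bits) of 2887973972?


0b10101100001000101111110001010100 has 15 ones => parity 1

1


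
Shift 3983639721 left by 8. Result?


0b11101101011100011000010010101001 << 8 = 0b1110110101110001100001001010100100000000 = 1019811768576

1019811768576


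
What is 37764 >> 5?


0b1001001110000100 >> 5 = 0b10010011100 = 1180

1180


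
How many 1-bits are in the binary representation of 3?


0b11 has 2 set bits

2


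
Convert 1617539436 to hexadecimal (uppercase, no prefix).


1617539436 = 6069B16C hex

6069B16C


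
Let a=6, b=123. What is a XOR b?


6 ^ 123 = 125

125


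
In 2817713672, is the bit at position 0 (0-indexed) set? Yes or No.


0b10100111111100101110011000001000, bit 0 = 0. No

No


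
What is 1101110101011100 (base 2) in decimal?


1101110101011100 in decimal = 56668

56668


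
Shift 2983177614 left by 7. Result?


0b10110001110011111010110110001110 << 7 = 0b101100011100111110101101100011100000000 = 381846734592

381846734592


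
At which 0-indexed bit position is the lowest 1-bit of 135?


0b10000111. Lowest set bit at position 0

0


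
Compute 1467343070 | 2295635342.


0b1010111011101011110000011011110 | 0b10001000110101001001110110001110 = 0b11011111111101011111110111011110 = 3757440478

3757440478


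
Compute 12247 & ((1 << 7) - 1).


12247 & 127 = 87

87


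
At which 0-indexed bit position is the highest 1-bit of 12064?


0b10111100100000. Highest set bit at position 13

13


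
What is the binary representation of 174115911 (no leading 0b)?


174115911 = 1010011000001100110001000111 in binary

1010011000001100110001000111


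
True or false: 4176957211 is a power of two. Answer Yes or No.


0b11111000111101110100111100011011. Multiple bits set => No

No


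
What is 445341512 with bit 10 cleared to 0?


445341512 & ~(1 << 10) = 445340488

445340488


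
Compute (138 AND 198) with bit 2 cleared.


Step 1: 138 & 198 = 130
Step 2: 130 & ~(1 << 2) = 130

130


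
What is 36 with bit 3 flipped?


36 ^ (1 << 3) = 36 ^ 8 = 44

44


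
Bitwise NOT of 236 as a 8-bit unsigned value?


~0b11101100 = 0b10011 = 19 (8-bit unsigned)

19


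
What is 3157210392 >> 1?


0b10111100001011110011010100011000 >> 1 = 0b1011110000101111001101010001100 = 1578605196

1578605196


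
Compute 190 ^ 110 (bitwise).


0b10111110 ^ 0b1101110 = 0b11010000 = 208

208


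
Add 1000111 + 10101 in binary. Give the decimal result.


1000111 + 10101 = 1011100 = 92

92


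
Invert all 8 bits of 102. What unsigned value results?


102 ^ 255 = 153

153


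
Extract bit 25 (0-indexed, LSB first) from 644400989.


0b100110011010001100011101011101, position 25 = 1

1


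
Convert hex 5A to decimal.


5A hex = 90 decimal

90


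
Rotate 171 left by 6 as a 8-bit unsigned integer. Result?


Rotate 0b10101011 left by 6 (8-bit) = 0b11101010 = 234

234


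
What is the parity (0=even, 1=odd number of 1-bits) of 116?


0b1110100 has 4 ones => parity 0

0


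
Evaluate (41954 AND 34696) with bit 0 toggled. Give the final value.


Step 1: 41954 & 34696 = 33664
Step 2: 33664 ^ (1 << 0) = 33664 ^ 1 = 33665

33665


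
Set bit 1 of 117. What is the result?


117 | (1 << 1) = 117 | 2 = 119

119


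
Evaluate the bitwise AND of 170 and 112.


0b10101010 & 0b1110000 = 0b100000 = 32

32


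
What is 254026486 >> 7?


0b1111001001000010001011110110 >> 7 = 0b111100100100001000101 = 1984581

1984581


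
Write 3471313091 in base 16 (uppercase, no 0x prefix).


3471313091 = CEE808C3 hex

CEE808C3


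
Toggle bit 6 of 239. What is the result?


239 ^ (1 << 6) = 239 ^ 64 = 175

175


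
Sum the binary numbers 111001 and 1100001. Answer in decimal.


111001 + 1100001 = 10011010 = 154

154


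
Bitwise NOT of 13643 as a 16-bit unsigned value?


~0b11010101001011 = 0b1100101010110100 = 51892 (16-bit unsigned)

51892


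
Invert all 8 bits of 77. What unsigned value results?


77 ^ 255 = 178

178


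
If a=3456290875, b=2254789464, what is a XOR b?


3456290875 ^ 2254789464 = 1214745443

1214745443


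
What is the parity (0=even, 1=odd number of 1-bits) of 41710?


0b1010001011101110 has 9 ones => parity 1

1


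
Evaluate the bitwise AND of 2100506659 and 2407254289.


0b1111101001100110011000000100011 & 0b10001111011110111100100100010001 = 0b1101001100110000000000000001 = 221446145

221446145


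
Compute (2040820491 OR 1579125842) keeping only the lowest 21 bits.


Step 1: 2040820491 | 1579125842 = 2143289179
Step 2: 2143289179 & 2097151 = 2096987

2096987


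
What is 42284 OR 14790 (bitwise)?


0b1010010100101100 | 0b11100111000110 = 0b1011110111101110 = 48622

48622


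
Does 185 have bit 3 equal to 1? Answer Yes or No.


0b10111001, bit 3 = 1. Yes

Yes


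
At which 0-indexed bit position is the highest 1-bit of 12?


0b1100. Highest set bit at position 3

3


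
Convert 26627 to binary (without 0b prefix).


26627 = 110100000000011 in binary

110100000000011


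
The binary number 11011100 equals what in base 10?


11011100 in decimal = 220

220


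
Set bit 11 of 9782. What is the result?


9782 | (1 << 11) = 9782 | 2048 = 11830

11830


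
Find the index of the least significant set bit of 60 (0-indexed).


0b111100. Lowest set bit at position 2

2


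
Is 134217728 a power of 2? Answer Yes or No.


0b1000000000000000000000000000. Only one bit set => Yes

Yes


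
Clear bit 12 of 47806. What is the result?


47806 & ~(1 << 12) = 43710

43710


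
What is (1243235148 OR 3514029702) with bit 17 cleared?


Step 1: 1243235148 | 3514029702 = 3682326478
Step 2: 3682326478 & ~(1 << 17) = 3682195406

3682195406


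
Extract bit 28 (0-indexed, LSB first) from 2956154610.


0b10110000001100110101011011110010, position 28 = 1

1


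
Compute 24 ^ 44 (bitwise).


0b11000 ^ 0b101100 = 0b110100 = 52

52


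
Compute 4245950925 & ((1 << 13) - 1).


4245950925 & 8191 = 4557

4557


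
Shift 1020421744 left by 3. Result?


0b111100110100100110011001110000 << 3 = 0b111100110100100110011001110000000 = 8163373952

8163373952


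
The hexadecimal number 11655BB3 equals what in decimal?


11655BB3 hex = 291855283 decimal

291855283


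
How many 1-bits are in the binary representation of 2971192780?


0b10110001000110001100110111001100 has 15 set bits

15


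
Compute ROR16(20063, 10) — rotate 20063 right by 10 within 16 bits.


Rotate 0b100111001011111 right by 10 (16-bit) = 0b1001011111010011 = 38867

38867


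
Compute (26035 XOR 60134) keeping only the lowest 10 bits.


Step 1: 26035 ^ 60134 = 36693
Step 2: 36693 & 1023 = 853

853


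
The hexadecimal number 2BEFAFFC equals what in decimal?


2BEFAFFC hex = 737128444 decimal

737128444


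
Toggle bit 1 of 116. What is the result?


116 ^ (1 << 1) = 116 ^ 2 = 118

118


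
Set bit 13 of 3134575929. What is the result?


3134575929 | (1 << 13) = 3134575929 | 8192 = 3134584121

3134584121


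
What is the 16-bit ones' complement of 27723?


27723 ^ 65535 = 37812

37812


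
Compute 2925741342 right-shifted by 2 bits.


0b10101110011000110100010100011110 >> 2 = 0b101011100110001101000101000111 = 731435335

731435335


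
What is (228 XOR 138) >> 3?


Step 1: 228 ^ 138 = 110
Step 2: 110 >> 3 = 13

13
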